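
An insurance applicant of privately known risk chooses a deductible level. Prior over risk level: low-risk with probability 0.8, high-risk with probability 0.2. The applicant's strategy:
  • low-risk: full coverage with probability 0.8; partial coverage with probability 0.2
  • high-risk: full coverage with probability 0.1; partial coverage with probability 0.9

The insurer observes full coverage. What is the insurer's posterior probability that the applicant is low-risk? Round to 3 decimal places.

0.970

P(full coverage) = 0.8·0.8 + 0.2·0.1 = 0.66
P(low-risk | full coverage) = (0.8·0.8) / 0.66 = 0.64 / 0.66 = 0.969697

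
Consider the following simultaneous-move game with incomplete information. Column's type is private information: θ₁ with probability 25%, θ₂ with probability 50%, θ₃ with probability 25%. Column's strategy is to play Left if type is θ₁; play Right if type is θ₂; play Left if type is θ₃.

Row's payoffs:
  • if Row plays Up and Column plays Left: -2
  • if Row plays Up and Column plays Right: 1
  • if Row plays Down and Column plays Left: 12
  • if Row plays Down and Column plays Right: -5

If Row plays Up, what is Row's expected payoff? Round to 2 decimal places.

Take the expectation over Column's type, weighting each type's action by its prior probability.
E[Up] = 0.25·(-2) + 0.5·1 + 0.25·(-2) = (-0.5) + 0.5 + (-0.5) = -0.5

-0.50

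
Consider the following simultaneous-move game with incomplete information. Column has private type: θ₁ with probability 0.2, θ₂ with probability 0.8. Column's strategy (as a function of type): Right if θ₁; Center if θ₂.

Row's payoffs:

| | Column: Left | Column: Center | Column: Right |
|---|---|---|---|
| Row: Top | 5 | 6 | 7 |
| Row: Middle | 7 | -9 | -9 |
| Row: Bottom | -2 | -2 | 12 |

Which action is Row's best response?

E[Top] = 0.2·(7) + 0.8·(6) = 6.2
E[Middle] = 0.2·(-9) + 0.8·(-9) = -9
E[Bottom] = 0.2·(12) + 0.8·(-2) = 0.8
Best response: Top (6.2 is the largest).

Top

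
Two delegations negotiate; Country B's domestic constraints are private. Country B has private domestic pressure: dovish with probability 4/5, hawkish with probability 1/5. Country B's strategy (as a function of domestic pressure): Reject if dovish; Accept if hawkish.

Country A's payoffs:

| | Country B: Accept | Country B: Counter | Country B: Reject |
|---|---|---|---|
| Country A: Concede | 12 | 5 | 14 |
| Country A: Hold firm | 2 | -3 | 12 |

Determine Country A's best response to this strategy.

Concede

E[Concede] = 4/5·(14) + 1/5·(12) = 68/5
E[Hold firm] = 4/5·(12) + 1/5·(2) = 10
Best response: Concede (68/5 is the largest).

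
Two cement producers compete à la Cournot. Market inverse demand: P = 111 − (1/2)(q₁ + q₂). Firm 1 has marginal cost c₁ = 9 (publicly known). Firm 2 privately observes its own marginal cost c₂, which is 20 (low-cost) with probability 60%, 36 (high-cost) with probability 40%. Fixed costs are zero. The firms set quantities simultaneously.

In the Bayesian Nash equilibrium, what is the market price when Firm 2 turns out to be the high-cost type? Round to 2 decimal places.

Type-c best response for Firm 2: q₂(c) = (111 − c) − q₁/2.
Firm 1 maximizes expected profit; its first-order condition is 111 − q₁ − (1/2)E[q₂] − 9 = 0.
Substituting E[q₂] and solving: E[c₂] = 26.4, so q₁ = (111 − 2·9 + 26.4)/(3/2) = 79.6.
q₂(high-cost) = 35.2, so P = 111 − (1/2)·(79.6 + 35.2) = 53.6.

53.60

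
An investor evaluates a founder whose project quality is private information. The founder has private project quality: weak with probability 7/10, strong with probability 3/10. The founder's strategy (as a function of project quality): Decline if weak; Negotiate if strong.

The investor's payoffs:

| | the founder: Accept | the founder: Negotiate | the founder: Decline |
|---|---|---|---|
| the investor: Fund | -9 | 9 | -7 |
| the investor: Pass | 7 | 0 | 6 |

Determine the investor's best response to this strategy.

Pass

E[Fund] = 7/10·(-7) + 3/10·(9) = -11/5
E[Pass] = 7/10·(6) + 3/10·(0) = 21/5
Best response: Pass (21/5 is the largest).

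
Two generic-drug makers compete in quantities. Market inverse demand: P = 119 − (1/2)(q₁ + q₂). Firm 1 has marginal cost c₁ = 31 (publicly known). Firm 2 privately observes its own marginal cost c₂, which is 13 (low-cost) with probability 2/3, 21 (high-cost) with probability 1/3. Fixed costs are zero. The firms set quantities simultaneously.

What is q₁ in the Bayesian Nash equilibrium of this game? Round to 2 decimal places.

Each type of Firm 2 best-responds to q₁; Firm 1 best-responds to the expected q₂ over Firm 2's types.
Firm 2 with cost c maximizes (119 − (1/2)(q₁+q₂) − c)·q₂, giving q₂(c) = (119 − c − (1/2)q₁).
E[c₂] = 2/3·13 + 1/3·21 = 15.6667
Firm 1's FOC against E[q₂] yields q₁ = (119 − 2·31 + E[c₂])/(3/2) = (119 − 62 + 15.6667)/(3/2) = 48.4444.

48.44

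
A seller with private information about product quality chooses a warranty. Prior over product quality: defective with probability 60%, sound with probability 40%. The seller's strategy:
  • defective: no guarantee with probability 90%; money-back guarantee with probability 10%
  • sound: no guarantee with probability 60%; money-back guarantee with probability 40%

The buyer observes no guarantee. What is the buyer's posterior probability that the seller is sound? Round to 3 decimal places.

Apply Bayes' rule using the sender's strategy as the likelihood.
P(no guarantee) = 0.6·0.9 + 0.4·0.6 = 0.78
P(sound | no guarantee) = (0.4·0.6) / 0.78 = 0.24 / 0.78 = 0.307692

0.308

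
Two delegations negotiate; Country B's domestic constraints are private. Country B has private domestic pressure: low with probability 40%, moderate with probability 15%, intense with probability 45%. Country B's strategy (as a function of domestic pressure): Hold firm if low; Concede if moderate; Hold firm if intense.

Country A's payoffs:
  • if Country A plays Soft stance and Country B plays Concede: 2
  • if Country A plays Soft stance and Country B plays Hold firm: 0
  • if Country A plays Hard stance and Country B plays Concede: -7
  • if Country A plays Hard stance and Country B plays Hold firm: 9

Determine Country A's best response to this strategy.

E[Soft stance] = 0.4·(0) + 0.15·(2) + 0.45·(0) = 0.3
E[Hard stance] = 0.4·(9) + 0.15·(-7) + 0.45·(9) = 6.6
Best response: Hard stance (6.6 is the largest).

Hard stance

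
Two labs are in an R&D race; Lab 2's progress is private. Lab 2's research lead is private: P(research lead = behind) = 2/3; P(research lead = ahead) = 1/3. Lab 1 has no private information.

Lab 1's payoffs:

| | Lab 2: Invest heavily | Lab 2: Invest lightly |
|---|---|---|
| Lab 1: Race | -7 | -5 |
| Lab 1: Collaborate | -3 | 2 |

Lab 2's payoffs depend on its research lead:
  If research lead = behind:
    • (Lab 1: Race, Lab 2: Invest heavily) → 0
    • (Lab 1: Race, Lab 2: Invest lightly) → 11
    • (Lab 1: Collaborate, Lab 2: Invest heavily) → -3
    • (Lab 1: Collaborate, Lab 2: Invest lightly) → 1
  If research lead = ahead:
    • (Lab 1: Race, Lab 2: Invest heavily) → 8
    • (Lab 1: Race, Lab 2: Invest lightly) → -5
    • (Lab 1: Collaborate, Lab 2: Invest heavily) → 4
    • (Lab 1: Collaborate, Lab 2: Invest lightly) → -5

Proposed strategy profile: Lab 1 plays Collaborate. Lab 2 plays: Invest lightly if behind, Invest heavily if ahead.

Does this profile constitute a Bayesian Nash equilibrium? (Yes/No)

Yes

A profile is a BNE iff every type of every player is best-responding given beliefs about the other side.
Lab 1 plays Collaborate: E[Collaborate] = 2/3·(2) + 1/3·(-3) = 1/3; E[Race] = -17/3. Best-responding. ✓
Lab 2 (research lead behind), facing Collaborate: Invest heavily gives -3, Invest lightly gives 1. Proposed Invest lightly is best. ✓
Lab 2 (research lead ahead), facing Collaborate: Invest heavily gives 4, Invest lightly gives -5. Proposed Invest heavily is best. ✓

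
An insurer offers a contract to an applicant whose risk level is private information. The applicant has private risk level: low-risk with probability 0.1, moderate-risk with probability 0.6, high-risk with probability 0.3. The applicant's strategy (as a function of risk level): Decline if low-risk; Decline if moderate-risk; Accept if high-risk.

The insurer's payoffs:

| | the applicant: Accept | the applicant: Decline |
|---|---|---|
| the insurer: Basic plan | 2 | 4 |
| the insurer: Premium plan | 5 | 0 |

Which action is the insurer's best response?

Basic plan

Compute the insurer's expected payoff for each action, taking the expectation over the applicant's type.
E[Basic plan] = 0.1·(4) + 0.6·(4) + 0.3·(2) = 3.4
E[Premium plan] = 0.1·(0) + 0.6·(0) + 0.3·(5) = 1.5
Best response: Basic plan (3.4 is the largest).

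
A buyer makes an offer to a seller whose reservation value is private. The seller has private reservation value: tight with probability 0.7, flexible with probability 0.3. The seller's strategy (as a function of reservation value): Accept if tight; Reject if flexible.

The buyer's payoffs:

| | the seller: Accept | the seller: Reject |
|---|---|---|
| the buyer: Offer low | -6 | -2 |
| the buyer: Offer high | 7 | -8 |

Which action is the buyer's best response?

E[Offer low] = 0.7·(-6) + 0.3·(-2) = -4.8
E[Offer high] = 0.7·(7) + 0.3·(-8) = 2.5
Best response: Offer high (2.5 is the largest).

Offer high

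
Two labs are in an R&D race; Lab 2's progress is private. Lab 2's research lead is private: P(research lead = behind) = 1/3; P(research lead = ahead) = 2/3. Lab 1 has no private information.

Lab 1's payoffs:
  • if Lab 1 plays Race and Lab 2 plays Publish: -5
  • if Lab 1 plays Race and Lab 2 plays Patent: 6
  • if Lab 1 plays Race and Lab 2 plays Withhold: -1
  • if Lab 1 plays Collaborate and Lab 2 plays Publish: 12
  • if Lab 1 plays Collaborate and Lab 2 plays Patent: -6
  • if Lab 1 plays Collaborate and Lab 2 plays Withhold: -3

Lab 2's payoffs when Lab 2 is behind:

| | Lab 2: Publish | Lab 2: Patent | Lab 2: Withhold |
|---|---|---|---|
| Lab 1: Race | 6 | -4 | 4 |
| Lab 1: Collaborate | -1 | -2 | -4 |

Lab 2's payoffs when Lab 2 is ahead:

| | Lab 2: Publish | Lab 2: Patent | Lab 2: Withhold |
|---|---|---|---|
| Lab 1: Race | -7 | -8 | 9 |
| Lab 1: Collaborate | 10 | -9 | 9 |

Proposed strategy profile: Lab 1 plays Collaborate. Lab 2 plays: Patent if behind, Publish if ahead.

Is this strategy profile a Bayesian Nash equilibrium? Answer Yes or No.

No

Lab 1 plays Collaborate: E[Collaborate] = 1/3·(-6) + 2/3·(12) = 6; E[Race] = -4/3. Best-responding. ✓
Lab 2 (research lead behind), facing Collaborate: Publish gives -1, Patent gives -2, Withhold gives -4. Proposed Patent is not best — profitable deviation exists. ✗
Lab 2 (research lead ahead), facing Collaborate: Publish gives 10, Patent gives -9, Withhold gives 9. Proposed Publish is best. ✓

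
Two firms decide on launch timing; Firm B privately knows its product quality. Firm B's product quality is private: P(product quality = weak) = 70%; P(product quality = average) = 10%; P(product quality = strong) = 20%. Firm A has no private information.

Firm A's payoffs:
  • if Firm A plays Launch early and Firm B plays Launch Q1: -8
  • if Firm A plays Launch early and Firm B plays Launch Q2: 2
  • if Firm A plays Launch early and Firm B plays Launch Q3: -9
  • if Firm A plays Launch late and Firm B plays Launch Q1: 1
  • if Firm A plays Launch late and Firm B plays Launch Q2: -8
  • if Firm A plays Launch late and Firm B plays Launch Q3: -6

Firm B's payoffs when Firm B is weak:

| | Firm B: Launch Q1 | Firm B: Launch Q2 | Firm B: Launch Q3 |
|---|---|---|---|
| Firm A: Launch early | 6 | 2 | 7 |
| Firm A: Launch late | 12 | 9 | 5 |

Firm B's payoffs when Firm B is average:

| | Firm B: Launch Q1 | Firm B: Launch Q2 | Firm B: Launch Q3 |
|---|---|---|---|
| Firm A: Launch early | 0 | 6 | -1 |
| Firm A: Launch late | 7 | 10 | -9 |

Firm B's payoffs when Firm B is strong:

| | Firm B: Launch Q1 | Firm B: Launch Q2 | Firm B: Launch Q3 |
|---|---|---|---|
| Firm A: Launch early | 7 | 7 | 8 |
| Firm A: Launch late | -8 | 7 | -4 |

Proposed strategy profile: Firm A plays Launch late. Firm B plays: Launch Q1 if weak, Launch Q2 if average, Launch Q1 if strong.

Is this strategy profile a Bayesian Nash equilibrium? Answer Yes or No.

Firm A plays Launch late: E[Launch late] = 0.7·(1) + 0.1·(-8) + 0.2·(1) = 0.1; E[Launch early] = -7. Best-responding. ✓
Firm B (product quality weak), facing Launch late: Launch Q1 gives 12, Launch Q2 gives 9, Launch Q3 gives 5. Proposed Launch Q1 is best. ✓
Firm B (product quality average), facing Launch late: Launch Q1 gives 7, Launch Q2 gives 10, Launch Q3 gives -9. Proposed Launch Q2 is best. ✓
Firm B (product quality strong), facing Launch late: Launch Q1 gives -8, Launch Q2 gives 7, Launch Q3 gives -4. Proposed Launch Q1 is not best — profitable deviation exists. ✗

No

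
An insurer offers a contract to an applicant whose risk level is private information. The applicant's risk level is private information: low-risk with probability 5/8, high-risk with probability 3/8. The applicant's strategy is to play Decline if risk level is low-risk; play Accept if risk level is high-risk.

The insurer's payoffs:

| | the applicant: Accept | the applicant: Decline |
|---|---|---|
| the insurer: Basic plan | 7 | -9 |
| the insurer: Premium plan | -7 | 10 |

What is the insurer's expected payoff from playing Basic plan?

-3

E[Basic plan] = 5/8·(-9) + 3/8·7 = (-45/8) + 21/8 = -3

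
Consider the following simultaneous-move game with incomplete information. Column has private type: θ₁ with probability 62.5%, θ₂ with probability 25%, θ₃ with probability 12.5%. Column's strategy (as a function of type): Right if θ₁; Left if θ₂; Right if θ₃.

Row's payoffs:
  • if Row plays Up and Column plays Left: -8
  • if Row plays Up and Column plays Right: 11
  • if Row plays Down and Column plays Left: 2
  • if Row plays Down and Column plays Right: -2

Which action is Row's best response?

E[Up] = 0.625·(11) + 0.25·(-8) + 0.125·(11) = 6.25
E[Down] = 0.625·(-2) + 0.25·(2) + 0.125·(-2) = -1
Best response: Up (6.25 is the largest).

Up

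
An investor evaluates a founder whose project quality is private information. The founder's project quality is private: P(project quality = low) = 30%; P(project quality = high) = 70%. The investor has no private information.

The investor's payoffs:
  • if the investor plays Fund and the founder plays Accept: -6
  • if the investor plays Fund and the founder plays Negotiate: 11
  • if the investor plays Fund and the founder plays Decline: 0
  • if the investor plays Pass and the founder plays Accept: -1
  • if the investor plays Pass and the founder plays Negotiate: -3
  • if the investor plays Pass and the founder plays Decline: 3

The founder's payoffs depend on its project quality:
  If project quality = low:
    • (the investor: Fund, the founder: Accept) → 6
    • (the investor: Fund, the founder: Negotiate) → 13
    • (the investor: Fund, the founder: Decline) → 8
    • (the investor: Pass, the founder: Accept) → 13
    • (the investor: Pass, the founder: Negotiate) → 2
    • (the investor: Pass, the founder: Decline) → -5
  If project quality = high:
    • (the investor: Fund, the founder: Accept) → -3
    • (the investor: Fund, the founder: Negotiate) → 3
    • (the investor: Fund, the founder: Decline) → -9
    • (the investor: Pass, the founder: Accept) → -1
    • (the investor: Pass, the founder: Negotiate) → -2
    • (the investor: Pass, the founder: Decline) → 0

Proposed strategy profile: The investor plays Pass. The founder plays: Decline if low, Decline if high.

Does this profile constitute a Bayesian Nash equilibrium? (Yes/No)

No

The investor plays Pass: E[Pass] = 0.3·(3) + 0.7·(3) = 3; E[Fund] = 0. Best-responding. ✓
The founder (project quality low), facing Pass: Accept gives 13, Negotiate gives 2, Decline gives -5. Proposed Decline is not best — profitable deviation exists. ✗
The founder (project quality high), facing Pass: Accept gives -1, Negotiate gives -2, Decline gives 0. Proposed Decline is best. ✓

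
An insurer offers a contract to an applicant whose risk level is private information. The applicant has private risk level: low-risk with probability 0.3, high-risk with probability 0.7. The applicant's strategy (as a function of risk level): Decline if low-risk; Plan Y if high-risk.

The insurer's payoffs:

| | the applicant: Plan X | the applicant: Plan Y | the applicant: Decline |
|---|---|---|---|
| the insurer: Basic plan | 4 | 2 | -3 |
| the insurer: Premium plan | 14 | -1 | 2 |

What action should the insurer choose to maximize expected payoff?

E[Basic plan] = 0.3·(-3) + 0.7·(2) = 0.5
E[Premium plan] = 0.3·(2) + 0.7·(-1) = -0.1
Best response: Basic plan (0.5 is the largest).

Basic plan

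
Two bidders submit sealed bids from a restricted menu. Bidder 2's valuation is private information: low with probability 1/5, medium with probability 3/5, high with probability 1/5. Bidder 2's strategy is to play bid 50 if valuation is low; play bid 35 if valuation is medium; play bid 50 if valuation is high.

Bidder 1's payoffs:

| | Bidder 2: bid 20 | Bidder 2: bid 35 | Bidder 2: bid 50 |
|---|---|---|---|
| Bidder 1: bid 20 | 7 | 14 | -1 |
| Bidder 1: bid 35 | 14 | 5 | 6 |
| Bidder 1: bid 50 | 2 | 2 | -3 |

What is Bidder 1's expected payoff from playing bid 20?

8

E[bid 20] = 1/5·(-1) + 3/5·14 + 1/5·(-1) = (-1/5) + 42/5 + (-1/5) = 8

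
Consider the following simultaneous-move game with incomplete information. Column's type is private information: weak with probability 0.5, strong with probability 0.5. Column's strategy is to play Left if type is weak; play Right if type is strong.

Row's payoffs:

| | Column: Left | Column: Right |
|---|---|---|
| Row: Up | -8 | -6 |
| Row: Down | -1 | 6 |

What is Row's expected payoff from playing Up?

-7

E[Up] = 0.5·(-8) + 0.5·(-6) = (-4) + (-3) = -7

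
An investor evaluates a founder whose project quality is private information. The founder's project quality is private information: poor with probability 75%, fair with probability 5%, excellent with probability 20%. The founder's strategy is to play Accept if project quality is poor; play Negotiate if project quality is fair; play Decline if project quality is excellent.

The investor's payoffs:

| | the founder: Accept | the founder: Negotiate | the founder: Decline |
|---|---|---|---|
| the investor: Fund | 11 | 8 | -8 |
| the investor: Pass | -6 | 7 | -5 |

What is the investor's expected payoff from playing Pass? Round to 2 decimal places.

E[Pass] = 0.75·(-6) + 0.05·7 + 0.2·(-5) = (-4.5) + 0.35 + (-1) = -5.15

-5.15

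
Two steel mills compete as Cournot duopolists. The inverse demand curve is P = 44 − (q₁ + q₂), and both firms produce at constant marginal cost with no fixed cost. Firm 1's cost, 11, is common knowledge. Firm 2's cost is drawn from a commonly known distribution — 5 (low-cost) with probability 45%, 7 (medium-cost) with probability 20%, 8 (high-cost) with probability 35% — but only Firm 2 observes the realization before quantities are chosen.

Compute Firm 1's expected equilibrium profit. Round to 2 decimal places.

89.93

Type-c best response for Firm 2: q₂(c) = (44 − c)/2 − q₁/2.
Firm 1 maximizes expected profit; its first-order condition is 44 − 2q₁ − E[q₂] − 11 = 0.
Substituting E[q₂] and solving: E[c₂] = 6.45, so q₁ = (44 − 2·11 + 6.45)/3 = 9.48333.
E[P] = 44 − (q₁ + E[q₂]) = 20.4833; Firm 1's expected profit = (E[P] − 11)·q₁ = (20.4833 − 11)·9.48333 = 89.9336.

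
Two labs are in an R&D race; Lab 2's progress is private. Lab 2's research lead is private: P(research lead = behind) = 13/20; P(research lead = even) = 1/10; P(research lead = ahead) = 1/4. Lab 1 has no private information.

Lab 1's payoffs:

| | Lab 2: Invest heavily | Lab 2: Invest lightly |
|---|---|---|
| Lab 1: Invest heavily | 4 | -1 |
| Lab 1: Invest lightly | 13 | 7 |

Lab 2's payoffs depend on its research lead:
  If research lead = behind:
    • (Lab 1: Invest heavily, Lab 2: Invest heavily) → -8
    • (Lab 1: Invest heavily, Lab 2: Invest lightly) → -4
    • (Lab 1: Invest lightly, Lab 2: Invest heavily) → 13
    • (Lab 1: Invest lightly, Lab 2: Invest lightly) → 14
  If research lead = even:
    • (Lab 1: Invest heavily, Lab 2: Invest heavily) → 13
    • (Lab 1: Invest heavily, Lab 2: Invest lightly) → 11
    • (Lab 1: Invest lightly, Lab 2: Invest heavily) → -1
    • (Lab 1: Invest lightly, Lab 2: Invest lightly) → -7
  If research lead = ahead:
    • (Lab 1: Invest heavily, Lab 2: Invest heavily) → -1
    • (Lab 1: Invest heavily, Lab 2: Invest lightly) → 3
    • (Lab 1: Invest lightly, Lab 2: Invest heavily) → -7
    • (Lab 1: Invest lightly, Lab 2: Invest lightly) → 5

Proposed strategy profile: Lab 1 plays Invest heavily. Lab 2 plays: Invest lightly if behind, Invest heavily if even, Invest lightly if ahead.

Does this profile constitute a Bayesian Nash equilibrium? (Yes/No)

No

Lab 1 plays Invest heavily: E[Invest heavily] = 13/20·(-1) + 1/10·(4) + 1/4·(-1) = -1/2; E[Invest lightly] = 38/5. Not best-responding. ✗
Lab 2 (research lead behind), facing Invest heavily: Invest heavily gives -8, Invest lightly gives -4. Proposed Invest lightly is best. ✓
Lab 2 (research lead even), facing Invest heavily: Invest heavily gives 13, Invest lightly gives 11. Proposed Invest heavily is best. ✓
Lab 2 (research lead ahead), facing Invest heavily: Invest heavily gives -1, Invest lightly gives 3. Proposed Invest lightly is best. ✓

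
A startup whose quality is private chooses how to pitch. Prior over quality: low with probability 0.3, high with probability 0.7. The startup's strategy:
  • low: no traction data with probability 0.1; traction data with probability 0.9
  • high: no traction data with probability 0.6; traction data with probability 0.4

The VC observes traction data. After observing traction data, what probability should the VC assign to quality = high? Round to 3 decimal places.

Apply Bayes' rule using the sender's strategy as the likelihood.
P(traction data) = 0.3·0.9 + 0.7·0.4 = 0.55
P(high | traction data) = (0.7·0.4) / 0.55 = 0.28 / 0.55 = 0.509091

0.509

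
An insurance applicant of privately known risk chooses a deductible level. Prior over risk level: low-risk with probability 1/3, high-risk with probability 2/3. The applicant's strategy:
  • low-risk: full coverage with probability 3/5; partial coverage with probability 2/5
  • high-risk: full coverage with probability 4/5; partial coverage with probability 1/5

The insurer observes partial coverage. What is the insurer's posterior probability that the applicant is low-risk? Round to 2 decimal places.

0.50

P(partial coverage) = (1/3)·(2/5) + (2/3)·(1/5) = 4/15
P(low-risk | partial coverage) = ((1/3)·(2/5)) / (4/15) = (2/15) / (4/15) = 1/2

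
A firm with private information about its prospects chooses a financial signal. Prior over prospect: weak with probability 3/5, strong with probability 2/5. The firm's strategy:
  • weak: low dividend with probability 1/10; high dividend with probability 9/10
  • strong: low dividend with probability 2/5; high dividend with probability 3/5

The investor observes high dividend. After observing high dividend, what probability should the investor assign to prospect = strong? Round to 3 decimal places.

P(high dividend) = (3/5)·(9/10) + (2/5)·(3/5) = 39/50
P(strong | high dividend) = ((2/5)·(3/5)) / (39/50) = (6/25) / (39/50) = 4/13

0.308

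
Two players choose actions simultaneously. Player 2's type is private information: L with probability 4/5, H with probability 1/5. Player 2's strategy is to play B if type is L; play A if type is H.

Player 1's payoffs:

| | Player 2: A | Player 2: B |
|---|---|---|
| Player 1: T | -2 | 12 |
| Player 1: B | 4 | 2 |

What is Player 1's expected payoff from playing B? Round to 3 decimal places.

Take the expectation over Player 2's type, weighting each type's action by its prior probability.
E[B] = 4/5·2 + 1/5·4 = 8/5 + 4/5 = 12/5

2.400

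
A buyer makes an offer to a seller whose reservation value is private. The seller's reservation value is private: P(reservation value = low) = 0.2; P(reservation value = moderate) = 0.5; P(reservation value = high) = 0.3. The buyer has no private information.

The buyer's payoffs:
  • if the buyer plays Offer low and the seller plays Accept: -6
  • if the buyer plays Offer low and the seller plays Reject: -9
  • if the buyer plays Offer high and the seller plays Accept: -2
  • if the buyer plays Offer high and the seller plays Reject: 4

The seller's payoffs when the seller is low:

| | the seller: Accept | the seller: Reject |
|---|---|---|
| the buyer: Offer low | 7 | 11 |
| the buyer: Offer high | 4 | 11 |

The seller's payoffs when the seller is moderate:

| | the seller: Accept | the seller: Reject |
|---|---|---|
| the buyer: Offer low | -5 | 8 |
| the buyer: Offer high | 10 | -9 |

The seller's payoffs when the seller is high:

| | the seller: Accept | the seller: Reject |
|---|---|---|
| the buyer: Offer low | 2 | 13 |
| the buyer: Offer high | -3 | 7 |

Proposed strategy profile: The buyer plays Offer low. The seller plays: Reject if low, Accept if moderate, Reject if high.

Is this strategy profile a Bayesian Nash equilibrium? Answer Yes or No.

No

A profile is a BNE iff every type of every player is best-responding given beliefs about the other side.
The buyer plays Offer low: E[Offer low] = 0.2·(-9) + 0.5·(-6) + 0.3·(-9) = -7.5; E[Offer high] = 1. Not best-responding. ✗
The seller (reservation value low), facing Offer low: Accept gives 7, Reject gives 11. Proposed Reject is best. ✓
The seller (reservation value moderate), facing Offer low: Accept gives -5, Reject gives 8. Proposed Accept is not best — profitable deviation exists. ✗
The seller (reservation value high), facing Offer low: Accept gives 2, Reject gives 13. Proposed Reject is best. ✓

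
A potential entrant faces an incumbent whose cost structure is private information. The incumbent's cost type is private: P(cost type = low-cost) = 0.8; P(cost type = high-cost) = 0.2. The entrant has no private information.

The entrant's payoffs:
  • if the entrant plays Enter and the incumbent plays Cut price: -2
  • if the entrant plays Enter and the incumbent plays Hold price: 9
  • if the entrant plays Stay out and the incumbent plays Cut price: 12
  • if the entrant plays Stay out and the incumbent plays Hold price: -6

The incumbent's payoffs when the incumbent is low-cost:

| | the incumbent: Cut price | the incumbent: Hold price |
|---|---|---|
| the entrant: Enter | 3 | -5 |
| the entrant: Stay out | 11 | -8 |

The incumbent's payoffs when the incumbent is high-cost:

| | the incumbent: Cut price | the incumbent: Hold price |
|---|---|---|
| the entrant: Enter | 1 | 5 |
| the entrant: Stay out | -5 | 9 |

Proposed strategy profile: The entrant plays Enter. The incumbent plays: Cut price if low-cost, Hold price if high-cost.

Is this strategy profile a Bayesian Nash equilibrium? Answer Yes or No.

A profile is a BNE iff every type of every player is best-responding given beliefs about the other side.
The entrant plays Enter: E[Enter] = 0.8·(-2) + 0.2·(9) = 0.2; E[Stay out] = 8.4. Not best-responding. ✗
The incumbent (cost type low-cost), facing Enter: Cut price gives 3, Hold price gives -5. Proposed Cut price is best. ✓
The incumbent (cost type high-cost), facing Enter: Cut price gives 1, Hold price gives 5. Proposed Hold price is best. ✓

No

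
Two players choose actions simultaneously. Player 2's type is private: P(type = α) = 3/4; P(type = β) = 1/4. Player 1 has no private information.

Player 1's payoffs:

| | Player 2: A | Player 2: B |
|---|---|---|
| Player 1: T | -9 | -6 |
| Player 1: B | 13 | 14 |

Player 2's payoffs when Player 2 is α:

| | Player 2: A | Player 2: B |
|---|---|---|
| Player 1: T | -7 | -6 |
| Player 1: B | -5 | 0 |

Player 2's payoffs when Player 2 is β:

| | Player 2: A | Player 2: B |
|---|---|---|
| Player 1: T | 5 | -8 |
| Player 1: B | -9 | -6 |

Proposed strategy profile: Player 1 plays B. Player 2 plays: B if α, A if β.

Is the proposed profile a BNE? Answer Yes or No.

Player 1 plays B: E[B] = 3/4·(14) + 1/4·(13) = 55/4; E[T] = -27/4. Best-responding. ✓
Player 2 (type α), facing B: A gives -5, B gives 0. Proposed B is best. ✓
Player 2 (type β), facing B: A gives -9, B gives -6. Proposed A is not best — profitable deviation exists. ✗

No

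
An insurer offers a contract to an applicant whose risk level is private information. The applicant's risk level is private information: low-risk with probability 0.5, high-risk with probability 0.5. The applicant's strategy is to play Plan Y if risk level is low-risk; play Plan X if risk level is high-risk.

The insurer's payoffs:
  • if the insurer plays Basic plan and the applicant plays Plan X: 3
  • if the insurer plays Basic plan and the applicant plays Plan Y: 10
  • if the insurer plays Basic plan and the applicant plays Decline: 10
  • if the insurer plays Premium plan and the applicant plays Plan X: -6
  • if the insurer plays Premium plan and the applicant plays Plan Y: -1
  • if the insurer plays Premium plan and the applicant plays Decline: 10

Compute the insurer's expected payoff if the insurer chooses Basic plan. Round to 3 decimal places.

E[Basic plan] = 0.5·10 + 0.5·3 = 5 + 1.5 = 6.5

6.500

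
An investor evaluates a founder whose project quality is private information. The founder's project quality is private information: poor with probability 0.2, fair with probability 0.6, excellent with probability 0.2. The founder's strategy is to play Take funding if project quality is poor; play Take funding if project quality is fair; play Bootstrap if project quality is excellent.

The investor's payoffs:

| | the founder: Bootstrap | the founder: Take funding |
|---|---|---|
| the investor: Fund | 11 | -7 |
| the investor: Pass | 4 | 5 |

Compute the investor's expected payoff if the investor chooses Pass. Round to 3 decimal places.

E[Pass] = 0.2·5 + 0.6·5 + 0.2·4 = 1 + 3 + 0.8 = 4.8

4.800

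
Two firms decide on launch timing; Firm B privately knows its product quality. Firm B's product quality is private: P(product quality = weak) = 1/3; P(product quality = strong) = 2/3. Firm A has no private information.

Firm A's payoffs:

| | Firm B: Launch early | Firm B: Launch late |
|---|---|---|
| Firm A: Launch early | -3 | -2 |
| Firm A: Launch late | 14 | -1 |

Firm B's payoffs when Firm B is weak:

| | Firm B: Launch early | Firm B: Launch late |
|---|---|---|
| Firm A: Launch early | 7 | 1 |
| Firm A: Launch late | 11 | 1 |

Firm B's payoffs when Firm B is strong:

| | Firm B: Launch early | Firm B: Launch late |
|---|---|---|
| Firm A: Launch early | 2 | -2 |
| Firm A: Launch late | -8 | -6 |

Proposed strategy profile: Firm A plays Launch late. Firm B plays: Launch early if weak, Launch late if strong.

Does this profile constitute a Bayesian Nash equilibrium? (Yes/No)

A profile is a BNE iff every type of every player is best-responding given beliefs about the other side.
Firm A plays Launch late: E[Launch late] = 1/3·(14) + 2/3·(-1) = 4; E[Launch early] = -7/3. Best-responding. ✓
Firm B (product quality weak), facing Launch late: Launch early gives 11, Launch late gives 1. Proposed Launch early is best. ✓
Firm B (product quality strong), facing Launch late: Launch early gives -8, Launch late gives -6. Proposed Launch late is best. ✓

Yes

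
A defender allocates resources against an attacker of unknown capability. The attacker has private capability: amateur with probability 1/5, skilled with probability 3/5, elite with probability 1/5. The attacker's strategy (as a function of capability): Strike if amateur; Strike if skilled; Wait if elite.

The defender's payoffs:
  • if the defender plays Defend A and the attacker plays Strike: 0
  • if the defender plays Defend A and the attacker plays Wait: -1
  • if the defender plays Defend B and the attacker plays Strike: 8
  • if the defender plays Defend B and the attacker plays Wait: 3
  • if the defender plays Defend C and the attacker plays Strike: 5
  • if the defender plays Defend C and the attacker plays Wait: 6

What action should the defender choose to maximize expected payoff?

E[Defend A] = 1/5·(0) + 3/5·(0) + 1/5·(-1) = -1/5
E[Defend B] = 1/5·(8) + 3/5·(8) + 1/5·(3) = 7
E[Defend C] = 1/5·(5) + 3/5·(5) + 1/5·(6) = 26/5
Best response: Defend B (7 is the largest).

Defend B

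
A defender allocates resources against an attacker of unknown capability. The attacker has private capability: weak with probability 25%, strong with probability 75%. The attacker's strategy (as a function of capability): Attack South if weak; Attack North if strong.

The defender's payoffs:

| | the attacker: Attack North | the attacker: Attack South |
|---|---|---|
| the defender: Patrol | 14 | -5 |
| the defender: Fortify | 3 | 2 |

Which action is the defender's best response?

Compute the defender's expected payoff for each action, taking the expectation over the attacker's type.
E[Patrol] = 0.25·(-5) + 0.75·(14) = 9.25
E[Fortify] = 0.25·(2) + 0.75·(3) = 2.75
Best response: Patrol (9.25 is the largest).

Patrol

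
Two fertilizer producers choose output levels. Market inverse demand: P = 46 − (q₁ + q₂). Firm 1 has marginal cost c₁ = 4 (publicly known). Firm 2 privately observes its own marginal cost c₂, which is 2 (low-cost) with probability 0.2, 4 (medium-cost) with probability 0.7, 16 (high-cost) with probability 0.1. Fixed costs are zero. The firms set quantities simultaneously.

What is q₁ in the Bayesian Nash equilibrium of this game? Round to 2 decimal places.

Firm 2 with cost c maximizes (46 − (q₁+q₂) − c)·q₂, giving q₂(c) = (46 − c − q₁)/2.
E[c₂] = 0.2·2 + 0.7·4 + 0.1·16 = 4.8
Firm 1's FOC against E[q₂] yields q₁ = (46 − 2·4 + E[c₂])/3 = (46 − 8 + 4.8)/3 = 14.2667.

14.27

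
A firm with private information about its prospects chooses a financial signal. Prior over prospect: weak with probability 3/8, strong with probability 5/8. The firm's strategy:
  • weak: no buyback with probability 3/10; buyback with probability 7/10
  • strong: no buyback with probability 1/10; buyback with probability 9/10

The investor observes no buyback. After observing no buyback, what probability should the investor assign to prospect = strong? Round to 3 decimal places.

P(no buyback) = (3/8)·(3/10) + (5/8)·(1/10) = 7/40
P(strong | no buyback) = ((5/8)·(1/10)) / (7/40) = (1/16) / (7/40) = 5/14

0.357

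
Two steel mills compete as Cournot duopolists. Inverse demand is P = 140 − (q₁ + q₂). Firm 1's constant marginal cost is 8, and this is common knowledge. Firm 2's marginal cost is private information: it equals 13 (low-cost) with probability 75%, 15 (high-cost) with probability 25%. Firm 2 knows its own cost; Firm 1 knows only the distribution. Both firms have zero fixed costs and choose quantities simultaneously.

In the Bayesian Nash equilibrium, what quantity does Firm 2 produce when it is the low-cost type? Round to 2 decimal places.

Type-c best response for Firm 2: q₂(c) = (140 − c)/2 − q₁/2.
Firm 1 maximizes expected profit; its first-order condition is 140 − 2q₁ − E[q₂] − 8 = 0.
Substituting E[q₂] and solving: E[c₂] = 13.5, so q₁ = (140 − 2·8 + 13.5)/3 = 45.8333.
q₂(low-cost) = (140 − 13 − 45.8333)/2 = 40.5833.

40.58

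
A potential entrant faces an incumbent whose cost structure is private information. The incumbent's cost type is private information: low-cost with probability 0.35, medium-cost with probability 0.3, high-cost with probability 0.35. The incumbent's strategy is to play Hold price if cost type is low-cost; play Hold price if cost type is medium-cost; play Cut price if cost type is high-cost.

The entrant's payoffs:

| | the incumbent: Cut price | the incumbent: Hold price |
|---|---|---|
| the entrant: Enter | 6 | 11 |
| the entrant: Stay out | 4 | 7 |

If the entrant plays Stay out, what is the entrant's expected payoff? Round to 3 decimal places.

E[Stay out] = 0.35·7 + 0.3·7 + 0.35·4 = 2.45 + 2.1 + 1.4 = 5.95

5.950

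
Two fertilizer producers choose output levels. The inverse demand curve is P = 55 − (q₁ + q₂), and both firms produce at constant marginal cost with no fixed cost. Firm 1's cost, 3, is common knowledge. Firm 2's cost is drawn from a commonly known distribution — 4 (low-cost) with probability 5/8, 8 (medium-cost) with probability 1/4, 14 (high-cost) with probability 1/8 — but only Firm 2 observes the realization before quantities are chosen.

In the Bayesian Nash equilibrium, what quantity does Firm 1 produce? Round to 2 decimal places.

18.42

Firm 2 with cost c maximizes (55 − (q₁+q₂) − c)·q₂, giving q₂(c) = (55 − c − q₁)/2.
E[c₂] = 5/8·4 + 1/4·8 + 1/8·14 = 6.25
Firm 1's FOC against E[q₂] yields q₁ = (55 − 2·3 + E[c₂])/3 = (55 − 6 + 6.25)/3 = 18.4167.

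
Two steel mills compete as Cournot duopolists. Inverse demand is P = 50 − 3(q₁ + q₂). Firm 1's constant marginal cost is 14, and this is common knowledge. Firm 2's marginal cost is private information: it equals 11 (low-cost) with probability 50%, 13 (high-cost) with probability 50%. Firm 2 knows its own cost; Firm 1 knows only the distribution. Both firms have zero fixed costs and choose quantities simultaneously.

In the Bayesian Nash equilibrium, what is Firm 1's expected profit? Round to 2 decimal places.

42.81

Firm 2 with cost c maximizes (50 − 3(q₁+q₂) − c)·q₂, giving q₂(c) = (50 − c − 3q₁)/6.
E[c₂] = 0.5·11 + 0.5·13 = 12
Firm 1's FOC against E[q₂] yields q₁ = (50 − 2·14 + E[c₂])/9 = (50 − 28 + 12)/9 = 3.77778.
E[P] = 50 − 3·(q₁ + E[q₂]) = 25.3333; Firm 1's expected profit = (E[P] − 14)·q₁ = (25.3333 − 14)·3.77778 = 42.8148.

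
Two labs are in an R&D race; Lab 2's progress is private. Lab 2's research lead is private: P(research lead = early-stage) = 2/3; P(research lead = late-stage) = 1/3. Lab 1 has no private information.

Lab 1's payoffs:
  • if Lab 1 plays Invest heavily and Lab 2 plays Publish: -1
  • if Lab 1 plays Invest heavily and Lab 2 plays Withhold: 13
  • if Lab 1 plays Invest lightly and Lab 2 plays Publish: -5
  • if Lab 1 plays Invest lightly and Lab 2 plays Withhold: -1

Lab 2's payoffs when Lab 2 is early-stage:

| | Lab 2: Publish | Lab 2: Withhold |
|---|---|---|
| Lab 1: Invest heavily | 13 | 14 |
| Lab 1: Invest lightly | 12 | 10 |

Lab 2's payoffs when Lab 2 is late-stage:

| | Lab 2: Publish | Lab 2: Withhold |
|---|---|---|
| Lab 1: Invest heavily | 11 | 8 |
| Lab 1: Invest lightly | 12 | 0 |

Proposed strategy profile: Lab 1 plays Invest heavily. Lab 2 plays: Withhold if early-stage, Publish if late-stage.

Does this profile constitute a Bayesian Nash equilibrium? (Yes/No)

Yes

A profile is a BNE iff every type of every player is best-responding given beliefs about the other side.
Lab 1 plays Invest heavily: E[Invest heavily] = 2/3·(13) + 1/3·(-1) = 25/3; E[Invest lightly] = -7/3. Best-responding. ✓
Lab 2 (research lead early-stage), facing Invest heavily: Publish gives 13, Withhold gives 14. Proposed Withhold is best. ✓
Lab 2 (research lead late-stage), facing Invest heavily: Publish gives 11, Withhold gives 8. Proposed Publish is best. ✓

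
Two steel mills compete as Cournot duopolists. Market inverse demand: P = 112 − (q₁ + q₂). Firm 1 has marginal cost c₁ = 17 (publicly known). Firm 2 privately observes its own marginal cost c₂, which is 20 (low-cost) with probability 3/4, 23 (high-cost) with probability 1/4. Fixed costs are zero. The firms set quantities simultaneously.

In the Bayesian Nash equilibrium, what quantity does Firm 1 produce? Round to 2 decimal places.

Type-c best response for Firm 2: q₂(c) = (112 − c)/2 − q₁/2.
Firm 1 maximizes expected profit; its first-order condition is 112 − 2q₁ − E[q₂] − 17 = 0.
Substituting E[q₂] and solving: E[c₂] = 20.75, so q₁ = (112 − 2·17 + 20.75)/3 = 32.9167.

32.92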